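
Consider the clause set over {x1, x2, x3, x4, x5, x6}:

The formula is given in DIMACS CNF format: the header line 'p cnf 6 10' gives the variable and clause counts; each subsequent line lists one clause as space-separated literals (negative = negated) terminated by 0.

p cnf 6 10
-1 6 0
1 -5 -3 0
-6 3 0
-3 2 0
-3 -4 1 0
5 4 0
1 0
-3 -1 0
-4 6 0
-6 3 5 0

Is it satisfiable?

From the singleton clause (x1), x1 = True.
From the singleton clause (x6), x6 = True.
From the singleton clause (x3), x3 = True.
But (¬x3) is also a unit clause — contradiction.
No assignment satisfies every clause.

No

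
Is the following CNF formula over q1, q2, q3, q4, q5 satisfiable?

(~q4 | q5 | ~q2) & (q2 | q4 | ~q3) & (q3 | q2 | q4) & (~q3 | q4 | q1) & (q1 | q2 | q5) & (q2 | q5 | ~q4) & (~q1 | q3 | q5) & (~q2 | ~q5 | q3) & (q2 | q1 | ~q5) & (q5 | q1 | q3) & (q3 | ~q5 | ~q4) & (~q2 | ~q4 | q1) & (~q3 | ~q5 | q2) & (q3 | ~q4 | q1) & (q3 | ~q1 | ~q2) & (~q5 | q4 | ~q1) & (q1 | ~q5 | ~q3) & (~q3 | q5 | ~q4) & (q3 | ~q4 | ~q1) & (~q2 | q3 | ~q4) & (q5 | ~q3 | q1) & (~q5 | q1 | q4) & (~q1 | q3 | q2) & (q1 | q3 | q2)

Suppose q4 = 1.
Suppose q5 = 1.
The clause (q3) is unit, so q3 = 1.
The clause (q2) is unit, so q2 = 1.
The clause (q1) is unit, so q1 = 1.
Every clause now holds.
A satisfying assignment: q1: 1; q2: 1; q3: 1; q4: 1; q5: 1.

Yes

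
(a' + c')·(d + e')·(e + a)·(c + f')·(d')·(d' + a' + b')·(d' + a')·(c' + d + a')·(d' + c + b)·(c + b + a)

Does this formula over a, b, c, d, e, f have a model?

Yes

(d') alone gives d = 0.
(e') alone gives e = 0.
(a) alone gives a = 1.
(c') alone gives c = 0.
(f') alone gives f = 0.
Every clause is now satisfied; b is unconstrained.
A satisfying assignment: a: 1, b: 0, c: 0, d: 0, e: 0, f: 0.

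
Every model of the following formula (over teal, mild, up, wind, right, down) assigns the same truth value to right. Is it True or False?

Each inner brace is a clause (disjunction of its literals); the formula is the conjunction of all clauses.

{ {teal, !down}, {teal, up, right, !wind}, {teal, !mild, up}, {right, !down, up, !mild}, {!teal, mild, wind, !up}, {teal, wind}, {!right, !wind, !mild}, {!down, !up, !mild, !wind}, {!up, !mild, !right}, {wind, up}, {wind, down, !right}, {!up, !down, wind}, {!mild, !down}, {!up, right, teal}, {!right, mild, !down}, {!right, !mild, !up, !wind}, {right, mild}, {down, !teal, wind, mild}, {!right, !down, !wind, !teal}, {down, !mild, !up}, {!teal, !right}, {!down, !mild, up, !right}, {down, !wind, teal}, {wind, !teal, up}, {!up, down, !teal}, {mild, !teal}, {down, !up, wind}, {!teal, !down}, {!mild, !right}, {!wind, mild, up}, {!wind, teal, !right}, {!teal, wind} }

False

Suppose right = true.
(!teal) alone gives teal = false.
(!down) alone gives down = false.
(wind) alone gives wind = true.
That conflicts with the unit clause (!wind).
So every satisfying assignment has right = False.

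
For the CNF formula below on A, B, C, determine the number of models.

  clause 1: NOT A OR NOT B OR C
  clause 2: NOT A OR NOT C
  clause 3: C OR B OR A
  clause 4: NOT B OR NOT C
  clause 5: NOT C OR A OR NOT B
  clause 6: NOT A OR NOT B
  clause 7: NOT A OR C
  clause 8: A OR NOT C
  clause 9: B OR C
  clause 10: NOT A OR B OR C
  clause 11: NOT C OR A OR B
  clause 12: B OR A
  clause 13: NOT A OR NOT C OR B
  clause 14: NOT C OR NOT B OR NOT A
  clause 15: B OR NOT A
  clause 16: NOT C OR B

1

There are 2^3 = 8 truth assignments over (A, B, C).
Check each against the 16 clauses (columns in the order A, B, C):
  F F F  ✗ fails (C OR B OR A)
  F F T  ✗ fails (A OR NOT C)
  F T F  ✓ satisfies all
  F T T  ✗ fails (NOT B OR NOT C)
  T F F  ✗ fails (NOT A OR C)
  T F T  ✗ fails (NOT A OR NOT C)
  T T F  ✗ fails (NOT A OR NOT B OR C)
  T T T  ✗ fails (NOT A OR NOT C)
1 of the 8 rows is a model.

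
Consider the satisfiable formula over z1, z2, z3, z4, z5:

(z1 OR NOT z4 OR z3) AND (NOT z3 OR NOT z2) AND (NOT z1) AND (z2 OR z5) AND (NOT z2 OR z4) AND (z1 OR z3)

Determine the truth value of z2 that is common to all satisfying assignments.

False

Suppose z2 = true.
From the singleton clause (NOT z3), z3 = false.
From the singleton clause (NOT z1), z1 = false.
That conflicts with the unit clause (z1).
So every satisfying assignment has z2 = False.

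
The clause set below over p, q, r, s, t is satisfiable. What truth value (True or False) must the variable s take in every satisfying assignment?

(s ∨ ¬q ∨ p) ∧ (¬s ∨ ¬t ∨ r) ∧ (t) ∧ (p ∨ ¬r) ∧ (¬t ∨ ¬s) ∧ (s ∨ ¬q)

False

Suppose s = True.
Unit clause (t) forces t = True.
That conflicts with the unit clause (¬t).
So every satisfying assignment has s = False.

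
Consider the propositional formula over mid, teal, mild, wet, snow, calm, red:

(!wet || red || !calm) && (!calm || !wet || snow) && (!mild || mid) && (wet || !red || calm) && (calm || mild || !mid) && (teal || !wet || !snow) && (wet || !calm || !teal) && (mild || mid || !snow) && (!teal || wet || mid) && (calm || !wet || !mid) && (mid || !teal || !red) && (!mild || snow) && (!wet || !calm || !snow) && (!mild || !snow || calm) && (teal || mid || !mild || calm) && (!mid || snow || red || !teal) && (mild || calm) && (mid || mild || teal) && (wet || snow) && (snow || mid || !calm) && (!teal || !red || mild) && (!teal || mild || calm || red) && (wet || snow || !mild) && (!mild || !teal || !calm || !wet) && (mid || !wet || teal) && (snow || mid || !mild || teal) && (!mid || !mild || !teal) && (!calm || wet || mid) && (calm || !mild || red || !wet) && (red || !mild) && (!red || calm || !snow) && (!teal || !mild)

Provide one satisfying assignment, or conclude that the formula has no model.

mid ↦ true; teal ↦ false; mild ↦ false; wet ↦ false; snow ↦ true; calm ↦ true; red ↦ true

Branch on mild: set mild = false.
(calm) alone gives calm = true.
Branch on wet: set wet = false.
(!teal) alone gives teal = false.
(mid) alone gives mid = true.
(snow) alone gives snow = true.
All clauses hold; red can take either value.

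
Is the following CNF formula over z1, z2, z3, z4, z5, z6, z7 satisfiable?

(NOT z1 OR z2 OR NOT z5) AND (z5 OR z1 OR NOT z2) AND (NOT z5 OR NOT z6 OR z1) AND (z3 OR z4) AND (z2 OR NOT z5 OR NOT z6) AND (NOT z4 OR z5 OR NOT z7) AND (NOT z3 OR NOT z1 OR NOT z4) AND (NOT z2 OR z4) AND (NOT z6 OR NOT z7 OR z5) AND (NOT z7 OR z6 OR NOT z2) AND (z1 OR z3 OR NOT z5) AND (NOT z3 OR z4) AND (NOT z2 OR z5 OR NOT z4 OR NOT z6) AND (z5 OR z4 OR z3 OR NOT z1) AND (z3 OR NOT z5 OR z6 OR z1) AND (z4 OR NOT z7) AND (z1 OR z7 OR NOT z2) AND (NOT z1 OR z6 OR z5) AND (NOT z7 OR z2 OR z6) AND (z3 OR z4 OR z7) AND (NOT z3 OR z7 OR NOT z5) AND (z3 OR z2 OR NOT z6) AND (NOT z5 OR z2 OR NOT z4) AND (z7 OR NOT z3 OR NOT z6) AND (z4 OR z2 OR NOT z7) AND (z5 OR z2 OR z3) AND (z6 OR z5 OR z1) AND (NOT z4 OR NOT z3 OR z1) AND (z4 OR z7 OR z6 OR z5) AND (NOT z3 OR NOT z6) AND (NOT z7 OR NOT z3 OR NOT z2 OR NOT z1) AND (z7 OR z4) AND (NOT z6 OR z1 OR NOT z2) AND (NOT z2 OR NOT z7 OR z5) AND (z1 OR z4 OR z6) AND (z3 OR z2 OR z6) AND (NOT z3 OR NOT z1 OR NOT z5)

Yes, satisfiable

Suppose z3 = false.
Unit clause (z4) forces z4 = true.
Suppose z5 = true.
Unit clause (z1) forces z1 = true.
Unit clause (z2) forces z2 = true.
Suppose z7 = false.
All clauses hold; z6 can take either value.
A satisfying assignment: z1: true; z2: true; z3: false; z4: true; z5: true; z6: true; z7: false.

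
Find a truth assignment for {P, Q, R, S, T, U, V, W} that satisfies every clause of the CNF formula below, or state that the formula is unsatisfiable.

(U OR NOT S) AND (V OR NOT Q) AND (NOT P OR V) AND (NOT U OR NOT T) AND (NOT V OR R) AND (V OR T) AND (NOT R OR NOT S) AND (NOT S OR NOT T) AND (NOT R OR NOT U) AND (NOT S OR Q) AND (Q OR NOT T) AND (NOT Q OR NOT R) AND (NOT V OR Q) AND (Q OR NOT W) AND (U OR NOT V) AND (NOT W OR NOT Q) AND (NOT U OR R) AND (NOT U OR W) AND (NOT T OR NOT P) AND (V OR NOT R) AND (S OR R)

UNSATISFIABLE

Branch on U: set U = true.
The clause (NOT T) is unit, so T = false.
The clause (V) is unit, so V = true.
The clause (R) is unit, so R = true.
That conflicts with the unit clause (NOT R).
Undo U and try U = false.
The clause (NOT S) is unit, so S = false.
The clause (NOT V) is unit, so V = false.
The clause (NOT Q) is unit, so Q = false.
The clause (NOT P) is unit, so P = false.
The clause (T) is unit, so T = true.
That conflicts with the unit clause (NOT T).
Either choice for U ends in contradiction.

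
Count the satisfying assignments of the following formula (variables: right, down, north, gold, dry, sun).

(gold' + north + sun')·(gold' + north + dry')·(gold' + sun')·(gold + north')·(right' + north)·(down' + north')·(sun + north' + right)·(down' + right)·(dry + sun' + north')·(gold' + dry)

There are 2^6 = 64 truth assignments over (right, down, north, gold, dry, sun).
Split on down. With down = 1, the clauses containing down are satisfied and down' drops from the rest; 0 of the 2^5 = 32 assignments to the other variables satisfy what remains.
With down = 0, by the same count on the reduced clause set, 5 assignments work.
Total: 0 + 5 = 5.

5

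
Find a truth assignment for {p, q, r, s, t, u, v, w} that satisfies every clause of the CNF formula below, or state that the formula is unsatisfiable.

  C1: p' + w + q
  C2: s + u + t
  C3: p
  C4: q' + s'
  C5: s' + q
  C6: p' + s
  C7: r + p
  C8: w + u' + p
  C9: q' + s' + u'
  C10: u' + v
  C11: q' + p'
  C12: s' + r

(p) alone gives p = 1.
(s) alone gives s = 1.
(q') alone gives q = 0.
But (q) is also a unit clause — contradiction.

UNSATISFIABLE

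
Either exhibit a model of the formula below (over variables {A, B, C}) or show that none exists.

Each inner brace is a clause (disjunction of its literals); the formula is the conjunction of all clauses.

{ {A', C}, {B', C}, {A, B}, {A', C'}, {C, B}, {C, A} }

Branch on A: set A = 0.
From the singleton clause (B), B = 1.
From the singleton clause (C), C = 1.
All clauses are satisfied.

A ↦ 0; B ↦ 1; C ↦ 1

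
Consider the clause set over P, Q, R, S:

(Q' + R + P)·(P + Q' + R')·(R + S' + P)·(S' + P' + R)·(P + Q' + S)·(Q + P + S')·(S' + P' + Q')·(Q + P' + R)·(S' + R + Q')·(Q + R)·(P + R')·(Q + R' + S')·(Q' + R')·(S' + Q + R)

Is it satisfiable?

Branch on Q: set Q = 1.
From the singleton clause (R'), R = 0.
From the singleton clause (P), P = 1.
From the singleton clause (S'), S = 0.
All clauses are satisfied.
A satisfying assignment: P=1, Q=1, R=0, S=0.

Satisfiable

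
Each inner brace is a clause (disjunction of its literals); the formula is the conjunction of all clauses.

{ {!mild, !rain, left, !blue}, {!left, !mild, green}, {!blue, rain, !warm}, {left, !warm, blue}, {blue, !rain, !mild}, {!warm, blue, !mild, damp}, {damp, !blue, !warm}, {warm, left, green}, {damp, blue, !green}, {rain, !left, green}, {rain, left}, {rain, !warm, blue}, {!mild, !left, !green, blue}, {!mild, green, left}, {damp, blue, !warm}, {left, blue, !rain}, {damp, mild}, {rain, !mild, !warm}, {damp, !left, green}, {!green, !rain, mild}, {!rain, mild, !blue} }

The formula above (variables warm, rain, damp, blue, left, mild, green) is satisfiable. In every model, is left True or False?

Suppose left = false.
Unit clause (rain) forces rain = true.
Unit clause (blue) forces blue = true.
Unit clause (!mild) forces mild = false.
But (mild) is also a unit clause — contradiction.
So every satisfying assignment has left = True.

True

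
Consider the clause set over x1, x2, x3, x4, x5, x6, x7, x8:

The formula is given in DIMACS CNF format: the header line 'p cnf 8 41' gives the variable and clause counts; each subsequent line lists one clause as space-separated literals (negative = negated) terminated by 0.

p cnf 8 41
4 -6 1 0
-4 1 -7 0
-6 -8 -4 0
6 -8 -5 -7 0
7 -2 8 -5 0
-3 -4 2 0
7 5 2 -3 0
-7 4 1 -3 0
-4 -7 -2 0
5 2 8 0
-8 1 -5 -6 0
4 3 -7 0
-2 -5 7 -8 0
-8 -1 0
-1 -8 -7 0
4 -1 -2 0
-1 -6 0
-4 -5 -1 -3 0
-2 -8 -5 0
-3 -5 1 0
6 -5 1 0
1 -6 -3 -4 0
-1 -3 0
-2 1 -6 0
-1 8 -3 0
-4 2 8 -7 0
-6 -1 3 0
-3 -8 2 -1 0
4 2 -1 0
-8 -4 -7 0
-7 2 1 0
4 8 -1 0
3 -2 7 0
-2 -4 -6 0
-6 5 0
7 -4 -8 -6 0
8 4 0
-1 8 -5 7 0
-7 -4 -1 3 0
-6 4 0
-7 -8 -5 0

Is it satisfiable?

Yes, satisfiable

Suppose x8 = True.
The clause (¬x1) is unit, so x1 = False.
Suppose x4 = False.
The clause (¬x6) is unit, so x6 = False.
The clause (¬x5) is unit, so x5 = False.
Suppose x7 = False.
Suppose x2 = False.
The clause (¬x3) is unit, so x3 = False.
This assignment satisfies each clause.
A satisfying assignment: x1=False; x2=False; x3=False; x4=False; x5=False; x6=False; x7=False; x8=True.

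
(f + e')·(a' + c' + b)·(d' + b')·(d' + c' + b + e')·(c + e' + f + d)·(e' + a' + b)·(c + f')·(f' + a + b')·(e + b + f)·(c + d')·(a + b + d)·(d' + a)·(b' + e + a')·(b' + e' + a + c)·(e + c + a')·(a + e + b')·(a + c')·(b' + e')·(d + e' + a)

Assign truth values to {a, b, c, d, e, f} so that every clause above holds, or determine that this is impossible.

Try f = 1.
(c) alone gives c = 1.
(a) alone gives a = 1.
(b) alone gives b = 1.
(d') alone gives d = 0.
(e) alone gives e = 1.
That conflicts with the unit clause (e').
That branch fails; take f = 0 instead.
(e') alone gives e = 0.
(b) alone gives b = 1.
(d') alone gives d = 0.
(a') alone gives a = 0.
That conflicts with the unit clause (a).
Neither f = 1 nor f = 0 works.

UNSATISFIABLE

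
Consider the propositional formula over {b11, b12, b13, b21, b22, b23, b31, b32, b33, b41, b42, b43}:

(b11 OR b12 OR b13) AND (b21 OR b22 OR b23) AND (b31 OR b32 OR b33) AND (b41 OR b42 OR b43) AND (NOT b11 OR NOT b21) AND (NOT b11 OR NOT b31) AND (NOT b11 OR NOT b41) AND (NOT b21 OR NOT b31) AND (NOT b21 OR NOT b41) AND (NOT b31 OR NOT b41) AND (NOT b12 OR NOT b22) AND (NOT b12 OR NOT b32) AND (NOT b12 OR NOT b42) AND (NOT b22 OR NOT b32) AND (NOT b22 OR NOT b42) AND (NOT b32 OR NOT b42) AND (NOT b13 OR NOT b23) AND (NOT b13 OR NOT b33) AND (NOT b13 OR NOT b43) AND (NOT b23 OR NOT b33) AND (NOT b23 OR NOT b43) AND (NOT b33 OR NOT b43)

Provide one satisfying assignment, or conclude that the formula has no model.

UNSATISFIABLE

Try b11 = false.
Try b12 = true.
(NOT b22) alone gives b22 = false.
(NOT b32) alone gives b32 = false.
(NOT b42) alone gives b42 = false.
Try b21 = true.
(NOT b31) alone gives b31 = false.
(b33) alone gives b33 = true.
(NOT b41) alone gives b41 = false.
(b43) alone gives b43 = true.
That conflicts with the unit clause (NOT b43).
So b21 must be the other value — set b21 = false.
(b23) alone gives b23 = true.
(NOT b13) alone gives b13 = false.
(NOT b33) alone gives b33 = false.
(b31) alone gives b31 = true.
(NOT b41) alone gives b41 = false.
(b43) alone gives b43 = true.
That conflicts with the unit clause (NOT b43).
Either choice for b21 ends in contradiction.
So b12 must be the other value — set b12 = false.
(b13) alone gives b13 = true.
(NOT b23) alone gives b23 = false.
(NOT b33) alone gives b33 = false.
(NOT b43) alone gives b43 = false.
Try b21 = true.
(NOT b31) alone gives b31 = false.
(b32) alone gives b32 = true.
(NOT b41) alone gives b41 = false.
(b42) alone gives b42 = true.
That conflicts with the unit clause (NOT b42).
So b21 must be the other value — set b21 = false.
(b22) alone gives b22 = true.
(NOT b32) alone gives b32 = false.
(b31) alone gives b31 = true.
(NOT b41) alone gives b41 = false.
(b42) alone gives b42 = true.
That conflicts with the unit clause (NOT b42).
Either choice for b21 ends in contradiction.
Either choice for b12 ends in contradiction.
So b11 must be the other value — set b11 = true.
(NOT b21) alone gives b21 = false.
(NOT b31) alone gives b31 = false.
(NOT b41) alone gives b41 = false.
Try b22 = true.
(NOT b12) alone gives b12 = false.
(NOT b32) alone gives b32 = false.
(b33) alone gives b33 = true.
(NOT b42) alone gives b42 = false.
(b43) alone gives b43 = true.
That conflicts with the unit clause (NOT b43).
So b22 must be the other value — set b22 = false.
(b23) alone gives b23 = true.
(NOT b13) alone gives b13 = false.
(NOT b33) alone gives b33 = false.
(b32) alone gives b32 = true.
(NOT b12) alone gives b12 = false.
(NOT b42) alone gives b42 = false.
(b43) alone gives b43 = true.
That conflicts with the unit clause (NOT b43).
Either choice for b22 ends in contradiction.
Either choice for b11 ends in contradiction.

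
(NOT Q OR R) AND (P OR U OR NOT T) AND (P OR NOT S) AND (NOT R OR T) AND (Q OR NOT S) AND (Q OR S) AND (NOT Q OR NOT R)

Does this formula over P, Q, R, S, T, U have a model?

Case Q = false:
(NOT S) alone gives S = false.
That conflicts with the unit clause (S).
Backtrack on Q: now try Q = true.
(R) alone gives R = true.
That conflicts with the unit clause (NOT R).
Either choice for Q ends in contradiction.
No assignment satisfies every clause.

Unsatisfiable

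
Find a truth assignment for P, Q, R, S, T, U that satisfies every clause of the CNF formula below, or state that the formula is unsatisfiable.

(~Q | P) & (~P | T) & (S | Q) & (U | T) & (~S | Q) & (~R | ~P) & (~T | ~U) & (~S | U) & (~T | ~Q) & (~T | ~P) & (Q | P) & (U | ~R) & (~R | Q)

Case Q = 0:
Unit clause (S) forces S = 1.
That conflicts with the unit clause (~S).
Undo Q and try Q = 1.
Unit clause (P) forces P = 1.
Unit clause (T) forces T = 1.
That conflicts with the unit clause (~T).
Both values of Q lead to a conflict.

UNSATISFIABLE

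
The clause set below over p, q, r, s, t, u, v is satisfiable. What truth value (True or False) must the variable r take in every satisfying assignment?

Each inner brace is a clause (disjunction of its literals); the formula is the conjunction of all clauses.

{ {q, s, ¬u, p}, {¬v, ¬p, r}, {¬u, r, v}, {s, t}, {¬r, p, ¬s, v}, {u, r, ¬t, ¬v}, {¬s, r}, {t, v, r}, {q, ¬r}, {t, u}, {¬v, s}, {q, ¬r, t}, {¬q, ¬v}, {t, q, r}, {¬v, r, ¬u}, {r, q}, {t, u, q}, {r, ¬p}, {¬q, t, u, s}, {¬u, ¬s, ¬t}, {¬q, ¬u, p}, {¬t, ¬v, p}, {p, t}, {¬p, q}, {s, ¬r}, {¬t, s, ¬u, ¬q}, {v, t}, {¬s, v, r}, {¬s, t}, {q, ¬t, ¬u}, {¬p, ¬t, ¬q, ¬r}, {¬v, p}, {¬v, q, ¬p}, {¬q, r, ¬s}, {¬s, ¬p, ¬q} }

False

Suppose r = True.
The clause (q) is unit, so q = True.
The clause (¬v) is unit, so v = False.
The clause (s) is unit, so s = True.
The clause (p) is unit, so p = True.
Now (¬p) is unsatisfied and unit — conflict.
So every satisfying assignment has r = False.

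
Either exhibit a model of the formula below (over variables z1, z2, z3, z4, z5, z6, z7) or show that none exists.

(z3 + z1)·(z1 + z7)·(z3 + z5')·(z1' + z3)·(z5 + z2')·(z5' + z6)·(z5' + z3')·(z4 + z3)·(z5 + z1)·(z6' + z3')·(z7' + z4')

Try z3 = 1.
The clause (z5') is unit, so z5 = 0.
The clause (z2') is unit, so z2 = 0.
The clause (z1) is unit, so z1 = 1.
The clause (z6') is unit, so z6 = 0.
Try z7 = 0.
Every clause is now satisfied; z4 is unconstrained.

z1: 1, z2: 0, z3: 1, z4: 0, z5: 0, z6: 0, z7: 0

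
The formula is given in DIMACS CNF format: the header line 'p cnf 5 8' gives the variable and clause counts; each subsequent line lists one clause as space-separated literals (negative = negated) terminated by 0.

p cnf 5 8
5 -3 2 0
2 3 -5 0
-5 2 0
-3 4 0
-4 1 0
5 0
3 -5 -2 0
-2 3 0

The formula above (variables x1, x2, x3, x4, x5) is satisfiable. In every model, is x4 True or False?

Suppose x4 = False.
From the singleton clause (¬x3), x3 = False.
From the singleton clause (x5), x5 = True.
From the singleton clause (x2), x2 = True.
Now (¬x2) is unsatisfied and unit — conflict.
So every satisfying assignment has x4 = True.

True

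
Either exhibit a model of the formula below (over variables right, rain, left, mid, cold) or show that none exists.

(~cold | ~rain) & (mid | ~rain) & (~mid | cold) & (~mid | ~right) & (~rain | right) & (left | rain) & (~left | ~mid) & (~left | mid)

UNSATISFIABLE

Case cold = 0:
From the singleton clause (~mid), mid = 0.
From the singleton clause (~rain), rain = 0.
From the singleton clause (left), left = 1.
That conflicts with the unit clause (~left).
So cold must be the other value — set cold = 1.
From the singleton clause (~rain), rain = 0.
From the singleton clause (left), left = 1.
From the singleton clause (~mid), mid = 0.
That conflicts with the unit clause (mid).
Neither cold = 1 nor cold = 0 works.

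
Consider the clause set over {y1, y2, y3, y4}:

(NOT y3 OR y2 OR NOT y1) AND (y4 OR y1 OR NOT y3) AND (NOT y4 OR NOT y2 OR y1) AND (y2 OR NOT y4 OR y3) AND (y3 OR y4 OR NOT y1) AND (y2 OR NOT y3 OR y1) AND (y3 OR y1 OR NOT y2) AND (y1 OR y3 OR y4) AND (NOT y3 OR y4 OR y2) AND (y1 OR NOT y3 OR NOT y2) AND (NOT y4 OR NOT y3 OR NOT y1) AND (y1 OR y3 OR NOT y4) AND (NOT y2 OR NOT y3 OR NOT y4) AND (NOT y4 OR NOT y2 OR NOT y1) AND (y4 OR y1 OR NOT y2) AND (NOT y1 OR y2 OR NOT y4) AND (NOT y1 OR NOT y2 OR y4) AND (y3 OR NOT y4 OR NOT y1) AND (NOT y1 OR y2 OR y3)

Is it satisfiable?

No

Case y3 = false:
Case y2 = true:
Unit clause (y1) forces y1 = true.
Unit clause (y4) forces y4 = true.
Now (NOT y4) is unsatisfied and unit — conflict.
That branch fails; take y2 = false instead.
Unit clause (NOT y4) forces y4 = false.
Unit clause (NOT y1) forces y1 = false.
Now (y1) is unsatisfied and unit — conflict.
Neither y2 = true nor y2 = false works.
That branch fails; take y3 = true instead.
Case y2 = true:
Unit clause (y1) forces y1 = true.
Unit clause (NOT y4) forces y4 = false.
Now (y4) is unsatisfied and unit — conflict.
That branch fails; take y2 = false instead.
Unit clause (NOT y1) forces y1 = false.
Now (y1) is unsatisfied and unit — conflict.
Neither y2 = true nor y2 = false works.
Neither y3 = true nor y3 = false works.
No assignment satisfies every clause.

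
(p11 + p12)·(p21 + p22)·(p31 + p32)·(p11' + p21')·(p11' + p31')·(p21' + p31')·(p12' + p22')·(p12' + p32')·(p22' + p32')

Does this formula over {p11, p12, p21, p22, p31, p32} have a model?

Branch on p11: set p11 = 1.
The clause (p21') is unit, so p21 = 0.
The clause (p22) is unit, so p22 = 1.
The clause (p31') is unit, so p31 = 0.
The clause (p32) is unit, so p32 = 1.
That conflicts with the unit clause (p32').
Undo p11 and try p11 = 0.
The clause (p12) is unit, so p12 = 1.
The clause (p22') is unit, so p22 = 0.
The clause (p21) is unit, so p21 = 1.
The clause (p31') is unit, so p31 = 0.
The clause (p32) is unit, so p32 = 1.
That conflicts with the unit clause (p32').
Both values of p11 lead to a conflict.
No assignment satisfies every clause.

Unsatisfiable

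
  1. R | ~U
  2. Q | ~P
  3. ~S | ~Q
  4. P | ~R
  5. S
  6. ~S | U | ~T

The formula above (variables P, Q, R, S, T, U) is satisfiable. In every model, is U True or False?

False

Suppose U = 1.
From the singleton clause (R), R = 1.
From the singleton clause (P), P = 1.
From the singleton clause (Q), Q = 1.
From the singleton clause (~S), S = 0.
That conflicts with the unit clause (S).
So every satisfying assignment has U = False.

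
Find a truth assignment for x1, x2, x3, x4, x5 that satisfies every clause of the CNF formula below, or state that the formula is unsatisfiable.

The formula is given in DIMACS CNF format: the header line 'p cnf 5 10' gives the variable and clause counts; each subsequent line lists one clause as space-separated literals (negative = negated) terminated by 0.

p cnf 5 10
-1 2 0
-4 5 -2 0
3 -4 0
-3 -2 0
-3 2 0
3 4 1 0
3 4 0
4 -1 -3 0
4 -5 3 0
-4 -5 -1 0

UNSATISFIABLE

Suppose x1 = False.
Suppose x3 = True.
The clause (¬x2) is unit, so x2 = False.
But (x2) is also a unit clause — contradiction.
Backtrack on x3: now try x3 = False.
The clause (¬x4) is unit, so x4 = False.
But (x4) is also a unit clause — contradiction.
Both values of x3 lead to a conflict.
Backtrack on x1: now try x1 = True.
The clause (x2) is unit, so x2 = True.
The clause (¬x3) is unit, so x3 = False.
The clause (¬x4) is unit, so x4 = False.
But (x4) is also a unit clause — contradiction.
Both values of x1 lead to a conflict.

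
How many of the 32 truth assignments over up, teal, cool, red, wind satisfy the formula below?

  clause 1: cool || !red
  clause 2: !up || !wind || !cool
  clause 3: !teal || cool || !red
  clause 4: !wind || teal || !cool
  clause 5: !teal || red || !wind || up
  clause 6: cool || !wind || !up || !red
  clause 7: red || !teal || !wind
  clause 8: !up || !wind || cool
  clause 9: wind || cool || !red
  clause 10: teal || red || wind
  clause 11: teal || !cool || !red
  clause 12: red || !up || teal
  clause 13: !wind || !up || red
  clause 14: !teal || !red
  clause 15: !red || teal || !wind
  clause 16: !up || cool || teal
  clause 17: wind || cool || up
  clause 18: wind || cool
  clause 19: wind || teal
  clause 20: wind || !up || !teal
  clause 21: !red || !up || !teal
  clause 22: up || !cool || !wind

2

There are 2^5 = 32 truth assignments over (up, teal, cool, red, wind).
Split on teal. With teal = true, the clauses containing teal are satisfied and !teal drops from the rest; 1 of the 2^4 = 16 assignments to the other variables satisfy what remains.
With teal = false, by the same count on the reduced clause set, 1 assignment works.
Total: 1 + 1 = 2.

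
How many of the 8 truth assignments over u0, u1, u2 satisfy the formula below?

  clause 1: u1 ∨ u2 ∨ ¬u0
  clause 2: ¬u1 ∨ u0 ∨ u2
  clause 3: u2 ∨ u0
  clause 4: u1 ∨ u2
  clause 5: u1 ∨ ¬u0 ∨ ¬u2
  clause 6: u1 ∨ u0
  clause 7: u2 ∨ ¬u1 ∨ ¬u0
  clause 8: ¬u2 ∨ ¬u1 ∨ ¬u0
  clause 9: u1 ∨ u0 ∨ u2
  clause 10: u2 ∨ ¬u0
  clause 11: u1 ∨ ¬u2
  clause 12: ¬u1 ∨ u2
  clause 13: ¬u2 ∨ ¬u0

1

There are 2^3 = 8 truth assignments over (u0, u1, u2).
Check each against the 13 clauses (columns in the order u0, u1, u2):
  F F F  ✗ fails (u2 ∨ u0)
  F F T  ✗ fails (u1 ∨ u0)
  F T F  ✗ fails (¬u1 ∨ u0 ∨ u2)
  F T T  ✓ satisfies all
  T F F  ✗ fails (u1 ∨ u2 ∨ ¬u0)
  T F T  ✗ fails (u1 ∨ ¬u0 ∨ ¬u2)
  T T F  ✗ fails (u2 ∨ ¬u1 ∨ ¬u0)
  T T T  ✗ fails (¬u2 ∨ ¬u1 ∨ ¬u0)
1 of the 8 rows is a model.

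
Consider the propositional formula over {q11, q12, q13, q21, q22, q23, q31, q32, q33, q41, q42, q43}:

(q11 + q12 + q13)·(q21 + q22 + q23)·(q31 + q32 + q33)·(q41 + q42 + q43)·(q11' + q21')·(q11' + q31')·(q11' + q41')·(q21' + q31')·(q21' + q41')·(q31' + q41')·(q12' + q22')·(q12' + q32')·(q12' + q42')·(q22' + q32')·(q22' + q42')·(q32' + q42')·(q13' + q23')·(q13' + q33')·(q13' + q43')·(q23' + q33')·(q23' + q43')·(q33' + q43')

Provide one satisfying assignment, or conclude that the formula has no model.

Branch on q11: set q11 = 0.
Branch on q12: set q12 = 1.
Unit clause (q22') forces q22 = 0.
Unit clause (q32') forces q32 = 0.
Unit clause (q42') forces q42 = 0.
Branch on q21: set q21 = 1.
Unit clause (q31') forces q31 = 0.
Unit clause (q33) forces q33 = 1.
Unit clause (q41') forces q41 = 0.
Unit clause (q43) forces q43 = 1.
Now (q43') is unsatisfied and unit — conflict.
That branch fails; take q21 = 0 instead.
Unit clause (q23) forces q23 = 1.
Unit clause (q13') forces q13 = 0.
Unit clause (q33') forces q33 = 0.
Unit clause (q31) forces q31 = 1.
Unit clause (q41') forces q41 = 0.
Unit clause (q43) forces q43 = 1.
Now (q43') is unsatisfied and unit — conflict.
Either choice for q21 ends in contradiction.
That branch fails; take q12 = 0 instead.
Unit clause (q13) forces q13 = 1.
Unit clause (q23') forces q23 = 0.
Unit clause (q33') forces q33 = 0.
Unit clause (q43') forces q43 = 0.
Branch on q21: set q21 = 1.
Unit clause (q31') forces q31 = 0.
Unit clause (q32) forces q32 = 1.
Unit clause (q41') forces q41 = 0.
Unit clause (q42) forces q42 = 1.
Now (q42') is unsatisfied and unit — conflict.
That branch fails; take q21 = 0 instead.
Unit clause (q22) forces q22 = 1.
Unit clause (q32') forces q32 = 0.
Unit clause (q31) forces q31 = 1.
Unit clause (q41') forces q41 = 0.
Unit clause (q42) forces q42 = 1.
Now (q42') is unsatisfied and unit — conflict.
Either choice for q21 ends in contradiction.
Either choice for q12 ends in contradiction.
That branch fails; take q11 = 1 instead.
Unit clause (q21') forces q21 = 0.
Unit clause (q31') forces q31 = 0.
Unit clause (q41') forces q41 = 0.
Branch on q22: set q22 = 1.
Unit clause (q12') forces q12 = 0.
Unit clause (q32') forces q32 = 0.
Unit clause (q33) forces q33 = 1.
Unit clause (q42') forces q42 = 0.
Unit clause (q43) forces q43 = 1.
Now (q43') is unsatisfied and unit — conflict.
That branch fails; take q22 = 0 instead.
Unit clause (q23) forces q23 = 1.
Unit clause (q13') forces q13 = 0.
Unit clause (q33') forces q33 = 0.
Unit clause (q32) forces q32 = 1.
Unit clause (q12') forces q12 = 0.
Unit clause (q42') forces q42 = 0.
Unit clause (q43) forces q43 = 1.
Now (q43') is unsatisfied and unit — conflict.
Either choice for q22 ends in contradiction.
Either choice for q11 ends in contradiction.

UNSATISFIABLE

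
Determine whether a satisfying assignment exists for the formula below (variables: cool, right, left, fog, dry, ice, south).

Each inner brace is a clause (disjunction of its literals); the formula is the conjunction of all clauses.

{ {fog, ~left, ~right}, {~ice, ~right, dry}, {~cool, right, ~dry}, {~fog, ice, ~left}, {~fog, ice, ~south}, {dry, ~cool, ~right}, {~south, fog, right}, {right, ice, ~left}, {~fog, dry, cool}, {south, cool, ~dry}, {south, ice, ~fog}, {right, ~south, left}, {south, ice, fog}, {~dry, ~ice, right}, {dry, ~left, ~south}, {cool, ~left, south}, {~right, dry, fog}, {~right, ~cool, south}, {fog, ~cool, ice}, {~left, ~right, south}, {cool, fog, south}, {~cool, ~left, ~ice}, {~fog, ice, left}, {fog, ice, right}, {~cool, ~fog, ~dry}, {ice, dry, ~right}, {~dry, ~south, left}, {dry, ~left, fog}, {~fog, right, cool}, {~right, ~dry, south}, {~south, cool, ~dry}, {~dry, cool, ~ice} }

Suppose fog = 0.
Suppose left = 0.
Suppose south = 0.
From the singleton clause (ice), ice = 1.
From the singleton clause (cool), cool = 1.
From the singleton clause (~right), right = 0.
From the singleton clause (~dry), dry = 0.
This assignment satisfies each clause.
A satisfying assignment: cool ↦ 1,  right ↦ 0,  left ↦ 0,  fog ↦ 0,  dry ↦ 0,  ice ↦ 1,  south ↦ 0.

Yes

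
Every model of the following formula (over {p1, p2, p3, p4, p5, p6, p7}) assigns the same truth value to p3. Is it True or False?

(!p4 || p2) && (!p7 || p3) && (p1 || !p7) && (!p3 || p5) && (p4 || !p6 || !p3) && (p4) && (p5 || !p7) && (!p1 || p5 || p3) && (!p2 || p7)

True

Suppose p3 = false.
Unit clause (!p7) forces p7 = false.
Unit clause (p4) forces p4 = true.
Unit clause (p2) forces p2 = true.
That conflicts with the unit clause (!p2).
So every satisfying assignment has p3 = True.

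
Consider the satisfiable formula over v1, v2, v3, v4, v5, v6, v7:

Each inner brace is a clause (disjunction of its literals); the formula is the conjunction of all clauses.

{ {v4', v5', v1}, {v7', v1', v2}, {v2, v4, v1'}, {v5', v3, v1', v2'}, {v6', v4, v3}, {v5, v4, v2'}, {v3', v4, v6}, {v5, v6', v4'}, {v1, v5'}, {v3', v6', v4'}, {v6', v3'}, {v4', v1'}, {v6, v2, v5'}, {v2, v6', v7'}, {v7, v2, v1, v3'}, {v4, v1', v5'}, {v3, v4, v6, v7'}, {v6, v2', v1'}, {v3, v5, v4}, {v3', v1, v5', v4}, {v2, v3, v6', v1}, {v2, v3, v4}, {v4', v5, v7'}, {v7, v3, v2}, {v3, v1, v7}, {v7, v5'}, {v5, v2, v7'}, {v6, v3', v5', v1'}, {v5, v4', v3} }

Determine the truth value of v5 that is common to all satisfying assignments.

Suppose v5 = 1.
Unit clause (v1) forces v1 = 1.
Unit clause (v4') forces v4 = 0.
Now (v4) is unsatisfied and unit — conflict.
So every satisfying assignment has v5 = False.

False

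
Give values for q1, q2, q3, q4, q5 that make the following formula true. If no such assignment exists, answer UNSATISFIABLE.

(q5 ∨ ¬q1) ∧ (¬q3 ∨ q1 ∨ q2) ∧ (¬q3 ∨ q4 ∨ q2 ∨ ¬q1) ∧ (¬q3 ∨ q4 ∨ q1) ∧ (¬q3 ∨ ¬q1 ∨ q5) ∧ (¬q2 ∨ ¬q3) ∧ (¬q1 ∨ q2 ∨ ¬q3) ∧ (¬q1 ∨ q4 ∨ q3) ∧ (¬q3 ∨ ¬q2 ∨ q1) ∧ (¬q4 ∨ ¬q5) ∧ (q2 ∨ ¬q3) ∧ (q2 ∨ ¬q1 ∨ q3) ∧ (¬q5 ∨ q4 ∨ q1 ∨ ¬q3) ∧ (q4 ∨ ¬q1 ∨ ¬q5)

Branch on q5: set q5 = False.
From the singleton clause (¬q1), q1 = False.
Branch on q3: set q3 = False.
All clauses hold; q2, q4 can take either value.

q1 ↦ False, q2 ↦ True, q3 ↦ False, q4 ↦ False, q5 ↦ False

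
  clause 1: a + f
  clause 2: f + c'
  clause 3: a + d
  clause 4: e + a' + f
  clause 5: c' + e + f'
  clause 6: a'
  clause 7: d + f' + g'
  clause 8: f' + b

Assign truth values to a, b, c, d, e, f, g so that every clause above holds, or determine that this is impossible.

(a') alone gives a = 0.
(f) alone gives f = 1.
(d) alone gives d = 1.
(b) alone gives b = 1.
Suppose c = 0.
All clauses hold; e, g can take either value.

a: 0; b: 1; c: 0; d: 1; e: 0; f: 1; g: 0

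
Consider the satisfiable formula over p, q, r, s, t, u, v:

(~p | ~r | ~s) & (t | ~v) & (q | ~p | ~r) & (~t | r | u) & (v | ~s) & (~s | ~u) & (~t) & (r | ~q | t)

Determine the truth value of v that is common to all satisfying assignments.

False

Suppose v = 1.
The clause (t) is unit, so t = 1.
Now (~t) is unsatisfied and unit — conflict.
So every satisfying assignment has v = False.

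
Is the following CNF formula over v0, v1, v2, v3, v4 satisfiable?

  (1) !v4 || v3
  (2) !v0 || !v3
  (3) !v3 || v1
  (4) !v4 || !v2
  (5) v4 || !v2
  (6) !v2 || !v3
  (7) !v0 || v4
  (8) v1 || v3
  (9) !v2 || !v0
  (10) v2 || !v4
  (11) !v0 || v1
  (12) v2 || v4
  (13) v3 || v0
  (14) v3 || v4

No, unsatisfiable

Branch on v4: set v4 = false.
The clause (!v2) is unit, so v2 = false.
But (v2) is also a unit clause — contradiction.
So v4 must be the other value — set v4 = true.
The clause (v3) is unit, so v3 = true.
The clause (!v0) is unit, so v0 = false.
The clause (v1) is unit, so v1 = true.
The clause (!v2) is unit, so v2 = false.
But (v2) is also a unit clause — contradiction.
Neither v4 = true nor v4 = false works.
No assignment satisfies every clause.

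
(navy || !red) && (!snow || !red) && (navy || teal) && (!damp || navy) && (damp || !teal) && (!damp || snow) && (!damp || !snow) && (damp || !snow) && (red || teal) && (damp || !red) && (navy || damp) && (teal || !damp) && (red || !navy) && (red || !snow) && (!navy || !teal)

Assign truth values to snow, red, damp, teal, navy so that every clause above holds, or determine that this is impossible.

Case navy = true:
From the singleton clause (red), red = true.
From the singleton clause (!snow), snow = false.
From the singleton clause (!damp), damp = false.
But (damp) is also a unit clause — contradiction.
That branch fails; take navy = false instead.
From the singleton clause (!red), red = false.
From the singleton clause (teal), teal = true.
From the singleton clause (!damp), damp = false.
But (damp) is also a unit clause — contradiction.
Both values of navy lead to a conflict.

UNSATISFIABLE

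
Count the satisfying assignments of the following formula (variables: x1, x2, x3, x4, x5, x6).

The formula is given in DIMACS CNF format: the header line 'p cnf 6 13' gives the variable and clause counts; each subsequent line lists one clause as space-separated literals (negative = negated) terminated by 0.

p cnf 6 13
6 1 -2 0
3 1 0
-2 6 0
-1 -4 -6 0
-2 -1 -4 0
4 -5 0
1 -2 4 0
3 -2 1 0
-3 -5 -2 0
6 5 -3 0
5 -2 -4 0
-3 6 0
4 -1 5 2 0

7

There are 2^6 = 64 truth assignments over (x1, x2, x3, x4, x5, x6).
Split on x1. With x1 = True, the clauses containing x1 are satisfied and ¬x1 drops from the rest; 4 of the 2^5 = 32 assignments to the other variables satisfy what remains.
With x1 = False, by the same count on the reduced clause set, 3 assignments work.
(One model: x1=F, x2=F, x3=T, x4=F, x5=F, x6=T.)
Total: 4 + 3 = 7.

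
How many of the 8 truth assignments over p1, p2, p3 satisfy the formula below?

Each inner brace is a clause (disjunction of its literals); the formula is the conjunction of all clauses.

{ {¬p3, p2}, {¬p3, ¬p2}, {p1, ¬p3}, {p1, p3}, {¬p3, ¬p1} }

2

There are 2^3 = 8 truth assignments over (p1, p2, p3).
Check each against the 5 clauses (columns in the order p1, p2, p3):
  F F F  ✗ fails (p1 ∨ p3)
  F F T  ✗ fails (¬p3 ∨ p2)
  F T F  ✗ fails (p1 ∨ p3)
  F T T  ✗ fails (¬p3 ∨ ¬p2)
  T F F  ✓ satisfies all
  T F T  ✗ fails (¬p3 ∨ p2)
  T T F  ✓ satisfies all
  T T T  ✗ fails (¬p3 ∨ ¬p2)
2 of the 8 rows are models.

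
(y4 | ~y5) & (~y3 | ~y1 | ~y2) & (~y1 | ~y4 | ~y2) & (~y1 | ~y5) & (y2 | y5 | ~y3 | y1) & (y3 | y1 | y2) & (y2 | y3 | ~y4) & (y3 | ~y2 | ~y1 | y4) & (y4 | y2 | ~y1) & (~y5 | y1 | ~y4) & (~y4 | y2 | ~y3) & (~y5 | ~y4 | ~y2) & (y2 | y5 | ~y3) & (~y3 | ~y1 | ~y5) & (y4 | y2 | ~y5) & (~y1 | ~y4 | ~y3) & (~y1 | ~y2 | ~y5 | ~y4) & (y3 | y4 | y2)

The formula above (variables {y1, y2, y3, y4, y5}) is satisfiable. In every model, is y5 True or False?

False

Suppose y5 = 1.
The clause (y4) is unit, so y4 = 1.
The clause (~y1) is unit, so y1 = 0.
But (y1) is also a unit clause — contradiction.
So every satisfying assignment has y5 = False.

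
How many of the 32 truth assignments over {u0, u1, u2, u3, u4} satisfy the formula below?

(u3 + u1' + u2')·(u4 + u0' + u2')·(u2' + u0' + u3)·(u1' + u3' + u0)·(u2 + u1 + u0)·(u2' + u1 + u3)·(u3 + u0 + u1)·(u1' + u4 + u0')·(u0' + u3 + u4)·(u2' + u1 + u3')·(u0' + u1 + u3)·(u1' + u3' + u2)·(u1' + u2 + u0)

4

There are 2^5 = 32 truth assignments over (u0, u1, u2, u3, u4).
Split on u3. With u3 = 1, the clauses containing u3 are satisfied and u3' drops from the rest; 3 of the 2^4 = 16 assignments to the other variables satisfy what remains.
With u3 = 0, by the same count on the reduced clause set, 1 assignment works.
(One model: u0=T, u1=F, u2=F, u3=T, u4=F.)
Total: 3 + 1 = 4.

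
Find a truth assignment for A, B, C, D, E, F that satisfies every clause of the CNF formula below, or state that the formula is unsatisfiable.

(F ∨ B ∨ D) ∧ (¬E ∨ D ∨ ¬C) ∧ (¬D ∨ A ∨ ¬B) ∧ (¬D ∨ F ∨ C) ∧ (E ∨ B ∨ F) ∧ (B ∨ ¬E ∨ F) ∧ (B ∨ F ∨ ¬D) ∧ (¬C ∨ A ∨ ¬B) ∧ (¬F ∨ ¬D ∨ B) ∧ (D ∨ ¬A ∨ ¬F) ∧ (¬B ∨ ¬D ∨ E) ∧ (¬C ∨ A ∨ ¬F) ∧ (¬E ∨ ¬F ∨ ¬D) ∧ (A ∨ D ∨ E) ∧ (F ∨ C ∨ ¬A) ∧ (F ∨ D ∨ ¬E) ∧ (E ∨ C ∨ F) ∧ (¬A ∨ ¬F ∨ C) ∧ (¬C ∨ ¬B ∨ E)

A: False; B: True; C: False; D: False; E: True; F: True

Try F = True.
Try D = False.
The clause (¬A) is unit, so A = False.
The clause (¬C) is unit, so C = False.
The clause (E) is unit, so E = True.
No clause remains; B is free.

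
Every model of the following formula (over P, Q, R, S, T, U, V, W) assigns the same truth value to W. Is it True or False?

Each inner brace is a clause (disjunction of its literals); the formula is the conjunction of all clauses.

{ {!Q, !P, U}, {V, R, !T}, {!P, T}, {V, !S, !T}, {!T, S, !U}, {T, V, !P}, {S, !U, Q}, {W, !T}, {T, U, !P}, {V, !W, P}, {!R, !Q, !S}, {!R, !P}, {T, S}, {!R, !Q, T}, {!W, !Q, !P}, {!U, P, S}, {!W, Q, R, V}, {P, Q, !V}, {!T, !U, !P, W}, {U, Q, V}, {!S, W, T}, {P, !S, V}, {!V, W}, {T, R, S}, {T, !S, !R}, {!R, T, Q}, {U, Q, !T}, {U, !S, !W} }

True

Suppose W = false.
From the singleton clause (!T), T = false.
From the singleton clause (!P), P = false.
From the singleton clause (S), S = true.
That conflicts with the unit clause (!S).
So every satisfying assignment has W = True.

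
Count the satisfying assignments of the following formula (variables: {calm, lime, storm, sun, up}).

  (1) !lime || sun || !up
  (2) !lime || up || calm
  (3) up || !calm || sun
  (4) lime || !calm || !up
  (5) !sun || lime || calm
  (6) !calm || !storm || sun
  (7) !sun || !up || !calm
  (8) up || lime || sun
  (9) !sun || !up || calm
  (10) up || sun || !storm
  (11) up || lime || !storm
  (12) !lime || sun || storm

5

There are 2^5 = 32 truth assignments over (calm, lime, storm, sun, up).
Split on calm. With calm = true, the clauses containing calm are satisfied and !calm drops from the rest; 3 of the 2^4 = 16 assignments to the other variables satisfy what remains.
With calm = false, by the same count on the reduced clause set, 2 assignments work.
(One model: calm=F, lime=F, storm=F, sun=F, up=T.)
Total: 3 + 2 = 5.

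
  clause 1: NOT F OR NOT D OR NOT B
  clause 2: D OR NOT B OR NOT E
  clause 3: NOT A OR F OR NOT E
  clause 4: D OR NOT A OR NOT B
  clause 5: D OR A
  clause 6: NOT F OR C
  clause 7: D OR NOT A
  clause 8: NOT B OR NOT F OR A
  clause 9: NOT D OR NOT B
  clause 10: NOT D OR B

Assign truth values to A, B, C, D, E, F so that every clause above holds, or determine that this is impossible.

UNSATISFIABLE

Suppose D = true.
The clause (NOT B) is unit, so B = false.
But (B) is also a unit clause — contradiction.
Backtrack on D: now try D = false.
The clause (A) is unit, so A = true.
But (NOT A) is also a unit clause — contradiction.
Both values of D lead to a conflict.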